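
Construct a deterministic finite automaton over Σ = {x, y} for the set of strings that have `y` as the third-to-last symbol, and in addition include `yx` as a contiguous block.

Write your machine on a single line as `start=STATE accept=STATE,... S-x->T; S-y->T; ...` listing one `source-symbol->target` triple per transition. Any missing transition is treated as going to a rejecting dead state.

start=q0; accept=q4,q5,q6,q10; q0-x->q0; q0-y->q1; q1-x->q2; q1-y->q3; q2-x->q4; q2-y->q5; q3-x->q6; q3-y->q3; q4-x->q7; q4-y->q8; q5-x->q2; q5-y->q9; q6-x->q4; q6-y->q5; q7-x->q7; q7-y->q8; q8-x->q2; q8-y->q9; q9-x->q6; q9-y->q10; q10-x->q6; q10-y->q10

Run two small machines in parallel and take their product. One (15 states) tracks the last 3 symbols read; the other (3 states) tracks whether and how much of `yx` has been seen. Each combined state is a pair, one component from each; accept when both components accept. Equivalent product states are then merged.
          x    y  
>  q0     q0   q1 
   q1     q2   q3 
   q2     q4   q5 
   q3     q6   q3 
 * q4     q7   q8 
 * q5     q2   q9 
 * q6     q4   q5 
   q7     q7   q8 
   q8     q2   q9 
   q9     q6  q10 
 * q10    q6  q10 
(> = start, * = accepting)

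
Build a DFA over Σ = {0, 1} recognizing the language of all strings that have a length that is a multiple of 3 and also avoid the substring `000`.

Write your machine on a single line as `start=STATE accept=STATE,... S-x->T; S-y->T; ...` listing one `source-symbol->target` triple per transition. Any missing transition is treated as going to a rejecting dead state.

Handle the two conditions separately and then intersect. The first has 3 states tracking the input length modulo 3; the second has 4 states tracking partial matches of the forbidden pattern `000`. A product state is a pair (one from each), accepting exactly when both do. Minimizing collapses redundant product states.
10 states suffice.
       0  1 
>* A   B  C 
   B   D  E 
   C   F  E 
   D   G  A 
   E   H  A 
   F   I  A 
   G   G  G 
 * H   J  C 
 * I   G  C 
   J   G  E 
(> = start, * = accepting)

start=A; accept=A,H,I; A-0->B; A-1->C; B-0->D; B-1->E; C-0->F; C-1->E; D-0->G; D-1->A; E-0->H; E-1->A; F-0->I; F-1->A; G-0->G; G-1->G; H-0->J; H-1->C; I-0->G; I-1->C; J-0->G; J-1->E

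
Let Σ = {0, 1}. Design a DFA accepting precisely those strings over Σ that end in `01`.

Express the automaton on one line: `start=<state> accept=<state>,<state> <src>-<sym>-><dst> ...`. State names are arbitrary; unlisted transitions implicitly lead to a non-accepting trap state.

start=S0 accept=S2 S0-0->S1 S0-1->S0 S1-0->S1 S1-1->S2 S2-0->S1 S2-1->S0

Let each state record the length of the longest suffix of the input read so far that is also a prefix of `01`. S1 means the last symbol is `0`; S2 means the last 2 symbols are `01`. Accept only at S2, where the string currently ends in `01`.
With 3 states:
        0   1  
>  S0   S1  S0 
   S1   S1  S2 
 * S2   S1  S0 
(> = start, * = accepting)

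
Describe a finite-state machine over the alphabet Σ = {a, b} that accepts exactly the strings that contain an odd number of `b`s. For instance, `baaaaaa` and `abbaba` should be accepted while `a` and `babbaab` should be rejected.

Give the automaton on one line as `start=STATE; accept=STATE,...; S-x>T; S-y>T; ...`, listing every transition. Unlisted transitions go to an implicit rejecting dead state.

The only thing that matters is how many `b`s have appeared, reduced mod 2. Use one state per residue: q0 for 0, …, q1 for 1. Reading `b` moves to the next residue; anything else stays put. q1 is accepting.
A 2-state machine:
        a   b  
>  q0   q0  q1 
 * q1   q1  q0 
(> = start, * = accepting)

start=q0; accept=q1; q0-a>q0; q0-b>q1; q1-a>q1; q1-b>q0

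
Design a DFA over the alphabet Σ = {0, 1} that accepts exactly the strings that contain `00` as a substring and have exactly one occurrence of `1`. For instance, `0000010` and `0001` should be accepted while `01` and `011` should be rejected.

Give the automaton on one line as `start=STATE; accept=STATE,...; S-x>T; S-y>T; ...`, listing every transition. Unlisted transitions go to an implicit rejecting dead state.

Run two small machines in parallel and take their product. One (3 states) tracks whether and how much of `00` has been seen; the other (3 states) tracks the count of `1`s, saturating at 2. Each combined state is a pair, one component from each; accept when both components accept. Minimizing collapses redundant product states.
        0   1  
>  q0   q1  q2 
   q1   q3  q2 
   q2   q4  q5 
   q3   q3  q6 
   q4   q6  q5 
   q5   q5  q5 
 * q6   q6  q5 
(> = start, * = accepting)

start=q0; accept=q6; q0-0>q1; q0-1>q2; q1-0>q3; q1-1>q2; q2-0>q4; q2-1>q5; q3-0>q3; q3-1>q6; q4-0>q6; q4-1>q5; q5-0>q5; q5-1>q5; q6-0>q6; q6-1>q5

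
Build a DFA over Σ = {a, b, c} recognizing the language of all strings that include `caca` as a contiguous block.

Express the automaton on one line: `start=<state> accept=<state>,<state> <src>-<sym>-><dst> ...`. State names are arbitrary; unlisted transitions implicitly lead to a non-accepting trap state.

start=s0 accept=s4 s0-a->s0 s0-b->s0 s0-c->s1 s1-a->s2 s1-b->s0 s1-c->s1 s2-a->s0 s2-b->s0 s2-c->s3 s3-a->s4 s3-b->s0 s3-c->s1 s4-a->s4 s4-b->s4 s4-c->s4

Track how much of `caca` has been matched so far: state s0 is no progress, s4 is the absorbing accept state reached once `caca` has occurred. Intermediate states record partial matches; on a mismatch, fall back to the longest reusable overlap.
A 5-state machine:
        a   b   c  
>  s0   s0  s0  s1 
   s1   s2  s0  s1 
   s2   s0  s0  s3 
   s3   s4  s0  s1 
 * s4   s4  s4  s4 
(> = start, * = accepting)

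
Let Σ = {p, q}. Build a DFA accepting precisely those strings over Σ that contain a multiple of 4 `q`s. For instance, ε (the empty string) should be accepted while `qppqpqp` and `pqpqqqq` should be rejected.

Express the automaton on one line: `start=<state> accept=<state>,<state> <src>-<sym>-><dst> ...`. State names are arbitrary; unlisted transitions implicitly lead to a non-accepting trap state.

start=A accept=A A-p->A A-q->B B-p->B B-q->C C-p->C C-q->D D-p->D D-q->A

Keep the running count of `q`s modulo 4: each `q` advances along the cycle A → B → C → D → A while other symbols loop. Accept at A.
With 4 states:
       p  q 
>* A   A  B 
   B   B  C 
   C   C  D 
   D   D  A 
(> = start, * = accepting)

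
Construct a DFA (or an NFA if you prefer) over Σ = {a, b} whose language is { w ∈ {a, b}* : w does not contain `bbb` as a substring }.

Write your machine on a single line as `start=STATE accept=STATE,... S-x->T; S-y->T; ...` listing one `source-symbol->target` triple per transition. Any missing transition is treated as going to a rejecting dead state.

Track partial matches of the forbidden pattern `bbb`. State S3 is a dead state reached once `bbb` has occurred; every other state accepts. S0 means no part of `bbb` is currently matched.
        a   b  
>* S0   S0  S1 
 * S1   S0  S2 
 * S2   S0  S3 
   S3   S3  S3 
(> = start, * = accepting)

start=S0; accept=S0,S1,S2; S0-a->S0; S0-b->S1; S1-a->S0; S1-b->S2; S2-a->S0; S2-b->S3; S3-a->S3; S3-b->S3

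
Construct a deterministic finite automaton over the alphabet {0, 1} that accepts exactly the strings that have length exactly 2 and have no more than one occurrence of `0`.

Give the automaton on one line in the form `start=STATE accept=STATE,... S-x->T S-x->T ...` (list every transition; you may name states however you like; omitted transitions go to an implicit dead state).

Run two small machines in parallel and take their product. One (4 states) tracks the input length, saturating at 3; the other (3 states) tracks the count of `0`s, saturating at 2. Each combined state is a pair, one component from each; accept when both components accept. Equivalent product states are then merged.
With 5 states:
        0   1  
>  S0   S1  S2 
   S1   S3  S4 
   S2   S4  S4 
   S3   S3  S3 
 * S4   S3  S3 
(> = start, * = accepting)

start=S0 accept=S4 S0-0->S1 S0-1->S2 S1-0->S3 S1-1->S4 S2-0->S4 S2-1->S4 S3-0->S3 S3-1->S3 S4-0->S3 S4-1->S3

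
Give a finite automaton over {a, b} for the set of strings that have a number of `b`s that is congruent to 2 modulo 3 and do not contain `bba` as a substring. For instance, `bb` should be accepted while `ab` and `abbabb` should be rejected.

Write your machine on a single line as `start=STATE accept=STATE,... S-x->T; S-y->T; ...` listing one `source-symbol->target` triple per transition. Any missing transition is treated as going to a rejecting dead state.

Handle the two conditions separately and then intersect. The first has 3 states tracking the count of `b`s modulo 3; the second has 4 states tracking partial matches of the forbidden pattern `bba`. A product state is a pair (one from each), accepting exactly when both do. Minimizing collapses redundant product states.
        a   b  
>  S0   S0  S1 
   S1   S2  S3 
   S2   S2  S4 
 * S3   S5  S6 
 * S4   S7  S6 
   S5   S5  S5 
   S6   S5  S8 
 * S7   S7  S9 
   S8   S5  S3 
   S9   S0  S8 
(> = start, * = accepting)

start=S0; accept=S3,S4,S7; S0-a->S0; S0-b->S1; S1-a->S2; S1-b->S3; S2-a->S2; S2-b->S4; S3-a->S5; S3-b->S6; S4-a->S7; S4-b->S6; S5-a->S5; S5-b->S5; S6-a->S5; S6-b->S8; S7-a->S7; S7-b->S9; S8-a->S5; S8-b->S3; S9-a->S0; S9-b->S8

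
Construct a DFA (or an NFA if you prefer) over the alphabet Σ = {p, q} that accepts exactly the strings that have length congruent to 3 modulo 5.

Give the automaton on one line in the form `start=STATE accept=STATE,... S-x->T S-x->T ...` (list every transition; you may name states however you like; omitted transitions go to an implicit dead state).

Only the length mod 5 matters, so use a 5-cycle: from any state, every input symbol moves to the next state, wrapping S4 back to S0. Mark S3 accepting.
With 5 states:
        p   q  
>  S0   S1  S1 
   S1   S2  S2 
   S2   S3  S3 
 * S3   S4  S4 
   S4   S0  S0 
(> = start, * = accepting)

start=S0 accept=S3 S0-p->S1 S0-q->S1 S1-p->S2 S1-q->S2 S2-p->S3 S2-q->S3 S3-p->S4 S3-q->S4 S4-p->S0 S4-q->S0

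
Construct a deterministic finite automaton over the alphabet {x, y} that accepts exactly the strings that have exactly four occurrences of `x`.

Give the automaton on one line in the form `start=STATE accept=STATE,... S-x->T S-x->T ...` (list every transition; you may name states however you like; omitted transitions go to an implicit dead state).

Only the number of `x`s matters, and only up to 5. Make a chain s0 → s1 → s2 → s3 → s4 → s5 advanced by each `x` (with s5 absorbing); every other symbol self-loops. The accepting set is {s4}.
6 states suffice.
        x   y  
>  s0   s1  s0 
   s1   s2  s1 
   s2   s3  s2 
   s3   s4  s3 
 * s4   s5  s4 
   s5   s5  s5 
(> = start, * = accepting)

start=s0 accept=s4 s0-x->s1 s0-y->s0 s1-x->s2 s1-y->s1 s2-x->s3 s2-y->s2 s3-x->s4 s3-y->s3 s4-x->s5 s4-y->s4 s5-x->s5 s5-y->s5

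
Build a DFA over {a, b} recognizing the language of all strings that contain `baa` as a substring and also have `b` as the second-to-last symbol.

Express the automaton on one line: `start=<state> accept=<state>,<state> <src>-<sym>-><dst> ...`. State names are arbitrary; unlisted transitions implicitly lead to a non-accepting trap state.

Build one automaton per condition and run them in lockstep. The first has 4 states tracking whether and how much of `baa` has been seen; the second has 7 states tracking the last 2 symbols read. A product state is a pair (one from each), accepting exactly when both do. Minimizing collapses redundant product states.
        a   b  
>  s0   s0  s1 
   s1   s2  s1 
   s2   s3  s1 
   s3   s3  s4 
   s4   s5  s6 
 * s5   s3  s4 
 * s6   s5  s6 
(> = start, * = accepting)

start=s0 accept=s5,s6 s0-a->s0 s0-b->s1 s1-a->s2 s1-b->s1 s2-a->s3 s2-b->s1 s3-a->s3 s3-b->s4 s4-a->s5 s4-b->s6 s5-a->s3 s5-b->s4 s6-a->s5 s6-b->s6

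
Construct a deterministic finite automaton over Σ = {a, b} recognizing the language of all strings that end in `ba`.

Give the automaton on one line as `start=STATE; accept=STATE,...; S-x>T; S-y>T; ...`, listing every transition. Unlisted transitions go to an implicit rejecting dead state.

Let each state record the length of the longest suffix of the input read so far that is also a prefix of `ba`. q1 means the last symbol is `b`; q2 means the last 2 symbols are `ba`. Accept only at q2, where the string currently ends in `ba`.
        a   b  
>  q0   q0  q1 
   q1   q2  q1 
 * q2   q0  q1 
(> = start, * = accepting)

start=q0; accept=q2; q0-a>q0; q0-b>q1; q1-a>q2; q1-b>q1; q2-a>q0; q2-b>q1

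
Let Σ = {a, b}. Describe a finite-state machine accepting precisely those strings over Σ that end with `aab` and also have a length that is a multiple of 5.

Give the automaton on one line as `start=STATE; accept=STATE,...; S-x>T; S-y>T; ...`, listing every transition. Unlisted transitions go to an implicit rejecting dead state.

Run two small machines in parallel and take their product. One (4 states) tracks how much of the suffix `aab` has currently been matched; the other (5 states) tracks the input length modulo 5. Each combined state is a pair, one component from each; accept when both components accept.
A 20-state machine:
          a    b  
>  q0     q1   q2 
   q1     q3   q4 
   q2     q5   q4 
   q3     q6   q7 
   q4     q8   q9 
   q5     q6   q9 
   q6    q10  q11 
   q7    q12  q13 
   q8    q10  q13 
   q9    q12  q13 
   q10   q14  q15 
   q11   q16   q0 
   q12   q14   q0 
   q13   q16   q0 
   q14   q17  q18 
 * q15    q1   q2 
   q16   q17   q2 
   q17    q3  q19 
   q18    q5   q4 
   q19    q8   q9 
(> = start, * = accepting)

start=q0; accept=q15; q0-a>q1; q0-b>q2; q1-a>q3; q1-b>q4; q2-a>q5; q2-b>q4; q3-a>q6; q3-b>q7; q4-a>q8; q4-b>q9; q5-a>q6; q5-b>q9; q6-a>q10; q6-b>q11; q7-a>q12; q7-b>q13; q8-a>q10; q8-b>q13; q9-a>q12; q9-b>q13; q10-a>q14; q10-b>q15; q11-a>q16; q11-b>q0; q12-a>q14; q12-b>q0; q13-a>q16; q13-b>q0; q14-a>q17; q14-b>q18; q15-a>q1; q15-b>q2; q16-a>q17; q16-b>q2; q17-a>q3; q17-b>q19; q18-a>q5; q18-b>q4; q19-a>q8; q19-b>q9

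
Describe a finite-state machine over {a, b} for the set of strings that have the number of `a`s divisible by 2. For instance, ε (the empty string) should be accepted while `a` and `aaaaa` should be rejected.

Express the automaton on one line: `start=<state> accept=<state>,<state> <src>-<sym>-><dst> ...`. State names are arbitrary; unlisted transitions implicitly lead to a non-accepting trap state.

start=S0 accept=S0 S0-a->S1 S0-b->S0 S1-a->S0 S1-b->S1

Keep the running count of `a`s modulo 2: each `a` advances along the cycle S0 → S1 → S0 while other symbols loop. Accept at S0.
With 2 states:
        a   b  
>* S0   S1  S0 
   S1   S0  S1 
(> = start, * = accepting)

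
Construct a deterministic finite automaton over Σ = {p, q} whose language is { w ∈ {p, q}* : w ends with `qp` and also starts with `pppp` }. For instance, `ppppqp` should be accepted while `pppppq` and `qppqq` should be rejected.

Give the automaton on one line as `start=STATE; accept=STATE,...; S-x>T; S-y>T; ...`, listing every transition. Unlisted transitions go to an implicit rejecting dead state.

start=A; accept=H; A-p>B; A-q>C; B-p>D; B-q>C; C-p>C; C-q>C; D-p>E; D-q>C; E-p>F; E-q>C; F-p>F; F-q>G; G-p>H; G-q>G; H-p>F; H-q>G

Run two small machines in parallel and take their product. One (3 states) tracks how much of the suffix `qp` has currently been matched; the other (6 states) tracks whether the input so far still matches the prefix `pppp`. Each combined state is a pair, one component from each; accept when both components accept. Equivalent product states are then merged.
With 8 states:
       p  q 
>  A   B  C 
   B   D  C 
   C   C  C 
   D   E  C 
   E   F  C 
   F   F  G 
   G   H  G 
 * H   F  G 
(> = start, * = accepting)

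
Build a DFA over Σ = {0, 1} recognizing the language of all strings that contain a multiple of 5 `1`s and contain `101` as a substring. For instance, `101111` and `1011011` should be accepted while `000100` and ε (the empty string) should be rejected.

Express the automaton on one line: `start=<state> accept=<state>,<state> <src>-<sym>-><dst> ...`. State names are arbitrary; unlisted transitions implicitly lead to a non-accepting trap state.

Build one automaton per condition and run them in lockstep. The first has 5 states tracking the count of `1`s modulo 5; the second has 4 states tracking whether and how much of `101` has been seen. A product state is a pair (one from each), accepting exactly when both do.
A 20-state machine:
          0    1  
>  q0     q0   q1 
   q1     q2   q3 
   q2     q4   q5 
   q3     q6   q7 
   q4     q4   q3 
   q5     q5   q8 
   q6     q9   q8 
   q7    q10  q11 
   q8     q8  q12 
   q9     q9   q7 
   q10   q13  q12 
   q11   q14  q15 
   q12   q12  q16 
   q13   q13  q11 
   q14   q17  q16 
   q15   q18   q1 
 * q16   q16  q19 
   q17   q17  q15 
   q18    q0  q19 
   q19   q19   q5 
(> = start, * = accepting)

start=q0 accept=q16 q0-0->q0 q0-1->q1 q1-0->q2 q1-1->q3 q2-0->q4 q2-1->q5 q3-0->q6 q3-1->q7 q4-0->q4 q4-1->q3 q5-0->q5 q5-1->q8 q6-0->q9 q6-1->q8 q7-0->q10 q7-1->q11 q8-0->q8 q8-1->q12 q9-0->q9 q9-1->q7 q10-0->q13 q10-1->q12 q11-0->q14 q11-1->q15 q12-0->q12 q12-1->q16 q13-0->q13 q13-1->q11 q14-0->q17 q14-1->q16 q15-0->q18 q15-1->q1 q16-0->q16 q16-1->q19 q17-0->q17 q17-1->q15 q18-0->q0 q18-1->q19 q19-0->q19 q19-1->q5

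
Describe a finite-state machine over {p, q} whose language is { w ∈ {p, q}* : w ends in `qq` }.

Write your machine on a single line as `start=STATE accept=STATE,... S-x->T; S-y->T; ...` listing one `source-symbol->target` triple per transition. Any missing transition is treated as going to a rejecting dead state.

Let each state record the length of the longest suffix of the input read so far that is also a prefix of `qq`. B means the last symbol is `q`; C means the last 2 symbols are `qq`. Accept only at C, where the string currently ends in `qq`.
       p  q 
>  A   A  B 
   B   A  C 
 * C   A  C 
(> = start, * = accepting)

start=A; accept=C; A-p->A; A-q->B; B-p->A; B-q->C; C-p->A; C-q->C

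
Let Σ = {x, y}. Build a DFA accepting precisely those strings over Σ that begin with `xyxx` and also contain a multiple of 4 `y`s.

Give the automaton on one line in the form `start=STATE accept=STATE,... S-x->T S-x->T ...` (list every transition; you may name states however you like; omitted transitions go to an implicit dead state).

start=q0 accept=q8 q0-x->q1 q0-y->q2 q1-x->q2 q1-y->q3 q2-x->q2 q2-y->q2 q3-x->q4 q3-y->q2 q4-x->q5 q4-y->q2 q5-x->q5 q5-y->q6 q6-x->q6 q6-y->q7 q7-x->q7 q7-y->q8 q8-x->q8 q8-y->q5

Run two small machines in parallel and take their product. The first has 6 states tracking whether the input so far still matches the prefix `xyxx`; the second has 4 states tracking the count of `y`s modulo 4. A product state is a pair (one from each), accepting exactly when both do. Minimizing collapses redundant product states.
A 9-state machine:
        x   y  
>  q0   q1  q2 
   q1   q2  q3 
   q2   q2  q2 
   q3   q4  q2 
   q4   q5  q2 
   q5   q5  q6 
   q6   q6  q7 
   q7   q7  q8 
 * q8   q8  q5 
(> = start, * = accepting)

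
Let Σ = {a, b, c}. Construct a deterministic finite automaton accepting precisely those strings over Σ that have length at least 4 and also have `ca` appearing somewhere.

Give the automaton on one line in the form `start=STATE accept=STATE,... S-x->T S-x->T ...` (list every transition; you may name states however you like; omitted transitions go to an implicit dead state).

start=q0 accept=q11,q14 q0-a->q1 q0-b->q1 q0-c->q2 q1-a->q3 q1-b->q3 q1-c->q4 q2-a->q5 q2-b->q3 q2-c->q4 q3-a->q6 q3-b->q6 q3-c->q7 q4-a->q8 q4-b->q6 q4-c->q7 q5-a->q8 q5-b->q8 q5-c->q8 q6-a->q9 q6-b->q9 q6-c->q10 q7-a->q11 q7-b->q9 q7-c->q10 q8-a->q11 q8-b->q11 q8-c->q11 q9-a->q12 q9-b->q12 q9-c->q13 q10-a->q14 q10-b->q12 q10-c->q13 q11-a->q14 q11-b->q14 q11-c->q14 q12-a->q12 q12-b->q12 q12-c->q13 q13-a->q14 q13-b->q12 q13-c->q13 q14-a->q14 q14-b->q14 q14-c->q14

Run two small machines in parallel and take their product. One (6 states) tracks the input length, saturating at 5; the other (3 states) tracks whether and how much of `ca` has been seen. Each combined state is a pair, one component from each; accept when both components accept.
A 15-state machine:
          a    b    c  
>  q0     q1   q1   q2 
   q1     q3   q3   q4 
   q2     q5   q3   q4 
   q3     q6   q6   q7 
   q4     q8   q6   q7 
   q5     q8   q8   q8 
   q6     q9   q9  q10 
   q7    q11   q9  q10 
   q8    q11  q11  q11 
   q9    q12  q12  q13 
   q10   q14  q12  q13 
 * q11   q14  q14  q14 
   q12   q12  q12  q13 
   q13   q14  q12  q13 
 * q14   q14  q14  q14 
(> = start, * = accepting)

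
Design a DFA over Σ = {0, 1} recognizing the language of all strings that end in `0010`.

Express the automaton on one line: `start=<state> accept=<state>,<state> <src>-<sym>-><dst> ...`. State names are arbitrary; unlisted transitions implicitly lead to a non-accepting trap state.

start=q0 accept=q4 q0-0->q1 q0-1->q0 q1-0->q2 q1-1->q0 q2-0->q2 q2-1->q3 q3-0->q4 q3-1->q0 q4-0->q2 q4-1->q0

Remember how much of `0010` the current input suffix matches. State q0 means no match yet; q1 means the last symbol is `0`; q2 means the last 2 symbols are `00`; q3 means the last 3 symbols are `001`; q4 means the last 4 symbols are `0010`. Only q4 accepts. On a mismatch, fall back to the longest proper suffix that is still a prefix of `0010`.
        0   1  
>  q0   q1  q0 
   q1   q2  q0 
   q2   q2  q3 
   q3   q4  q0 
 * q4   q2  q0 
(> = start, * = accepting)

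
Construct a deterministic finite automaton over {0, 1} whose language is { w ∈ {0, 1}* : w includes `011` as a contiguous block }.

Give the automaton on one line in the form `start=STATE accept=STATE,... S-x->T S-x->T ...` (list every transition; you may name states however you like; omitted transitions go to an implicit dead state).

start=q0 accept=q3 q0-0->q1 q0-1->q0 q1-0->q1 q1-1->q2 q2-0->q1 q2-1->q3 q3-0->q3 q3-1->q3

States q0..q2 record the length of the longest prefix of `011` that matches the current input suffix. Reaching q3 means `011` has been seen, and we stay there forever. Accept from q3.
A 4-state machine:
        0   1  
>  q0   q1  q0 
   q1   q1  q2 
   q2   q1  q3 
 * q3   q3  q3 
(> = start, * = accepting)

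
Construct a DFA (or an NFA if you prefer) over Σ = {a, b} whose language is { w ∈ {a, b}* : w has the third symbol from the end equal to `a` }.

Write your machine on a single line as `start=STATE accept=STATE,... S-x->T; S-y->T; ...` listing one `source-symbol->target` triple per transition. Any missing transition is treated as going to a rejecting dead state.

start=S0; accept=S7,S8,S9,S10; S0-a->S1; S0-b->S2; S1-a->S3; S1-b->S4; S2-a->S5; S2-b->S6; S3-a->S7; S3-b->S8; S4-a->S9; S4-b->S10; S5-a->S11; S5-b->S12; S6-a->S13; S6-b->S14; S7-a->S7; S7-b->S8; S8-a->S9; S8-b->S10; S9-a->S11; S9-b->S12; S10-a->S13; S10-b->S14; S11-a->S7; S11-b->S8; S12-a->S9; S12-b->S10; S13-a->S11; S13-b->S12; S14-a->S13; S14-b->S14

Because acceptance depends on a position counted from the end, the machine has to buffer the most recent 3 symbols. Make each state the string of the last up-to-3 symbols read; on input `x` shift the window left and append `x`. Accept when the buffered window has length 3 and begins with `a`.
A 15-state machine:
          a    b  
>  S0     S1   S2 
   S1     S3   S4 
   S2     S5   S6 
   S3     S7   S8 
   S4     S9  S10 
   S5    S11  S12 
   S6    S13  S14 
 * S7     S7   S8 
 * S8     S9  S10 
 * S9    S11  S12 
 * S10   S13  S14 
   S11    S7   S8 
   S12    S9  S10 
   S13   S11  S12 
   S14   S13  S14 
(> = start, * = accepting)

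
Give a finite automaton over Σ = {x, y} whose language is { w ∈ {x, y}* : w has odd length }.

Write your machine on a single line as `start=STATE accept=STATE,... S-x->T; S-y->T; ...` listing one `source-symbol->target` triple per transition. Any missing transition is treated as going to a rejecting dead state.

Count input length modulo 2: every symbol advances one step around the cycle S0 → S1 → S0. Accept at S1.
With 2 states:
        x   y  
>  S0   S1  S1 
 * S1   S0  S0 
(> = start, * = accepting)

start=S0; accept=S1; S0-x->S1; S0-y->S1; S1-x->S0; S1-y->S0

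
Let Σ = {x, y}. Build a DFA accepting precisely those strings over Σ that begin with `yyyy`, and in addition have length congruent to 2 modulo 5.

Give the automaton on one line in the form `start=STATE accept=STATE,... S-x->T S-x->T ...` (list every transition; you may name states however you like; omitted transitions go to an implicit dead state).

start=q0 accept=q12 q0-x->q1 q0-y->q2 q1-x->q3 q1-y->q3 q2-x->q3 q2-y->q4 q3-x->q5 q3-y->q5 q4-x->q5 q4-y->q6 q5-x->q7 q5-y->q7 q6-x->q7 q6-y->q8 q7-x->q9 q7-y->q9 q8-x->q10 q8-y->q10 q9-x->q1 q9-y->q1 q10-x->q11 q10-y->q11 q11-x->q12 q11-y->q12 q12-x->q13 q12-y->q13 q13-x->q8 q13-y->q8

Run two small machines in parallel and take their product. One (6 states) tracks whether the input so far still matches the prefix `yyyy`; the other (5 states) tracks the input length modulo 5. Each combined state is a pair, one component from each; accept when both components accept.
A 14-state machine:
          x    y  
>  q0     q1   q2 
   q1     q3   q3 
   q2     q3   q4 
   q3     q5   q5 
   q4     q5   q6 
   q5     q7   q7 
   q6     q7   q8 
   q7     q9   q9 
   q8    q10  q10 
   q9     q1   q1 
   q10   q11  q11 
   q11   q12  q12 
 * q12   q13  q13 
   q13    q8   q8 
(> = start, * = accepting)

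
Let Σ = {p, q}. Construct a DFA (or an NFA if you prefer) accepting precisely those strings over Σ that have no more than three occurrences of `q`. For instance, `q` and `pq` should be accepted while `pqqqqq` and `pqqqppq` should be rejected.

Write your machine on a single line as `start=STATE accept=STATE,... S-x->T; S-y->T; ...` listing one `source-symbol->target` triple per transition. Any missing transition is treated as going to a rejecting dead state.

Only the number of `q`s matters, and only up to 4. Make a chain S0 → S1 → S2 → S3 → S4 advanced by each `q` (with S4 absorbing); every other symbol self-loops. The accepting set is {S0, S1, S2, S3}.
5 states suffice.
        p   q  
>* S0   S0  S1 
 * S1   S1  S2 
 * S2   S2  S3 
 * S3   S3  S4 
   S4   S4  S4 
(> = start, * = accepting)

start=S0; accept=S0,S1,S2,S3; S0-p->S0; S0-q->S1; S1-p->S1; S1-q->S2; S2-p->S2; S2-q->S3; S3-p->S3; S3-q->S4; S4-p->S4; S4-q->S4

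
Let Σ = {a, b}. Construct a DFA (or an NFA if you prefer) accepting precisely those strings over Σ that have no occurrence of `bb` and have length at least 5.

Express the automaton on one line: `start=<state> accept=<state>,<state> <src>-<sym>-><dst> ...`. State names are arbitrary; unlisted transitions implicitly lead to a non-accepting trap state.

start=S0 accept=S10,S11 S0-a->S1 S0-b->S2 S1-a->S3 S1-b->S4 S2-a->S3 S2-b->S5 S3-a->S6 S3-b->S7 S4-a->S6 S4-b->S5 S5-a->S5 S5-b->S5 S6-a->S8 S6-b->S9 S7-a->S8 S7-b->S5 S8-a->S10 S8-b->S11 S9-a->S10 S9-b->S5 S10-a->S10 S10-b->S11 S11-a->S10 S11-b->S5

Run two small machines in parallel and take their product. One (3 states) tracks partial matches of the forbidden pattern `bb`; the other (7 states) tracks the input length, saturating at 6. Each combined state is a pair, one component from each; accept when both components accept. Minimizing collapses redundant product states.
A 12-state machine:
          a    b  
>  S0     S1   S2 
   S1     S3   S4 
   S2     S3   S5 
   S3     S6   S7 
   S4     S6   S5 
   S5     S5   S5 
   S6     S8   S9 
   S7     S8   S5 
   S8    S10  S11 
   S9    S10   S5 
 * S10   S10  S11 
 * S11   S10   S5 
(> = start, * = accepting)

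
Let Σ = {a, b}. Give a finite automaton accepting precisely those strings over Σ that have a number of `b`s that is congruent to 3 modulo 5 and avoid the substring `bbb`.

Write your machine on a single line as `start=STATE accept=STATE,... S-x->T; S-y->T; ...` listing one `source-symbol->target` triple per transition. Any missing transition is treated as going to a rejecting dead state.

start=s0; accept=s7,s8,s10; s0-a->s0; s0-b->s1; s1-a->s2; s1-b->s3; s2-a->s2; s2-b->s4; s3-a->s5; s3-b->s6; s4-a->s5; s4-b->s7; s5-a->s5; s5-b->s8; s6-a->s6; s6-b->s9; s7-a->s10; s7-b->s9; s8-a->s10; s8-b->s11; s9-a->s9; s9-b->s12; s10-a->s10; s10-b->s13; s11-a->s14; s11-b->s12; s12-a->s12; s12-b->s15; s13-a->s14; s13-b->s16; s14-a->s14; s14-b->s17; s15-a->s15; s15-b->s18; s16-a->s0; s16-b->s15; s17-a->s0; s17-b->s19; s18-a->s18; s18-b->s6; s19-a->s2; s19-b->s18

Run two small machines in parallel and take their product. One (5 states) tracks the count of `b`s modulo 5; the other (4 states) tracks partial matches of the forbidden pattern `bbb`. Each combined state is a pair, one component from each; accept when both components accept.
With 20 states:
          a    b  
>  s0     s0   s1 
   s1     s2   s3 
   s2     s2   s4 
   s3     s5   s6 
   s4     s5   s7 
   s5     s5   s8 
   s6     s6   s9 
 * s7    s10   s9 
 * s8    s10  s11 
   s9     s9  s12 
 * s10   s10  s13 
   s11   s14  s12 
   s12   s12  s15 
   s13   s14  s16 
   s14   s14  s17 
   s15   s15  s18 
   s16    s0  s15 
   s17    s0  s19 
   s18   s18   s6 
   s19    s2  s18 
(> = start, * = accepting)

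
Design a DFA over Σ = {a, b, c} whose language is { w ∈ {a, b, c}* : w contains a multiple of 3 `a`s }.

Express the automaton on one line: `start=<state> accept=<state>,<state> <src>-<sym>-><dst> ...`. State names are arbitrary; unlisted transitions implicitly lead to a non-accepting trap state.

Keep the running count of `a`s modulo 3: each `a` advances along the cycle q0 → q1 → q2 → q0 while other symbols loop. Accept at q0.
        a   b   c  
>* q0   q1  q0  q0 
   q1   q2  q1  q1 
   q2   q0  q2  q2 
(> = start, * = accepting)

start=q0 accept=q0 q0-a->q1 q0-b->q0 q0-c->q0 q1-a->q2 q1-b->q1 q1-c->q1 q2-a->q0 q2-b->q2 q2-c->q2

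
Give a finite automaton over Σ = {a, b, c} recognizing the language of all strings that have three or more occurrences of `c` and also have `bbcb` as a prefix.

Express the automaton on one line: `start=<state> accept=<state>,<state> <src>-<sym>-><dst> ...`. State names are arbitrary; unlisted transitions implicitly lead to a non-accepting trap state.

start=q0 accept=q7 q0-a->q1 q0-b->q2 q0-c->q1 q1-a->q1 q1-b->q1 q1-c->q1 q2-a->q1 q2-b->q3 q2-c->q1 q3-a->q1 q3-b->q1 q3-c->q4 q4-a->q1 q4-b->q5 q4-c->q1 q5-a->q5 q5-b->q5 q5-c->q6 q6-a->q6 q6-b->q6 q6-c->q7 q7-a->q7 q7-b->q7 q7-c->q7

Build one automaton per condition and run them in lockstep. One (5 states) tracks the count of `c`s, saturating at 4; the other (6 states) tracks whether the input so far still matches the prefix `bbcb`. Each combined state is a pair, one component from each; accept when both components accept. Minimizing collapses redundant product states.
An 8-state machine:
        a   b   c  
>  q0   q1  q2  q1 
   q1   q1  q1  q1 
   q2   q1  q3  q1 
   q3   q1  q1  q4 
   q4   q1  q5  q1 
   q5   q5  q5  q6 
   q6   q6  q6  q7 
 * q7   q7  q7  q7 
(> = start, * = accepting)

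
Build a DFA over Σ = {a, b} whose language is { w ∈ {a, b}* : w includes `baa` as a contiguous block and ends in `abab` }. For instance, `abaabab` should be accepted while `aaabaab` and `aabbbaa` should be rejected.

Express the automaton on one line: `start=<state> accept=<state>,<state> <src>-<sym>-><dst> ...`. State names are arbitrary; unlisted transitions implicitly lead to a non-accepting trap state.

Run two small machines in parallel and take their product. One (4 states) tracks whether and how much of `baa` has been seen; the other (5 states) tracks how much of the suffix `abab` has currently been matched. Each combined state is a pair, one component from each; accept when both components accept.
12 states suffice.
          a    b  
>  S0     S1   S2 
   S1     S1   S3 
   S2     S4   S2 
   S3     S5   S2 
   S4     S6   S3 
   S5     S6   S7 
   S6     S6   S8 
   S7     S5   S2 
   S8     S9  S10 
   S9     S6  S11 
   S10    S6  S10 
 * S11    S9  S10 
(> = start, * = accepting)

start=S0 accept=S11 S0-a->S1 S0-b->S2 S1-a->S1 S1-b->S3 S2-a->S4 S2-b->S2 S3-a->S5 S3-b->S2 S4-a->S6 S4-b->S3 S5-a->S6 S5-b->S7 S6-a->S6 S6-b->S8 S7-a->S5 S7-b->S2 S8-a->S9 S8-b->S10 S9-a->S6 S9-b->S11 S10-a->S6 S10-b->S10 S11-a->S9 S11-b->S10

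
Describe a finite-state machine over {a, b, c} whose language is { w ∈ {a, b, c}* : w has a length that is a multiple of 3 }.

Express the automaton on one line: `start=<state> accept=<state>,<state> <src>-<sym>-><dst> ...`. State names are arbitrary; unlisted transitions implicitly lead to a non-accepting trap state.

start=q0 accept=q0 q0-a->q1 q0-b->q1 q0-c->q1 q1-a->q2 q1-b->q2 q1-c->q2 q2-a->q0 q2-b->q0 q2-c->q0

Only the length mod 3 matters, so use a 3-cycle: from any state, every input symbol moves to the next state, wrapping q2 back to q0. Mark q0 accepting.
A 3-state machine:
        a   b   c  
>* q0   q1  q1  q1 
   q1   q2  q2  q2 
   q2   q0  q0  q0 
(> = start, * = accepting)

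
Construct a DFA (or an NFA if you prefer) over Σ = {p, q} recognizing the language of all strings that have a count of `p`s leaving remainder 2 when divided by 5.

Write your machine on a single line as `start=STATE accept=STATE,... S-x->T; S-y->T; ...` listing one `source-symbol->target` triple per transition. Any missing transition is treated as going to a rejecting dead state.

Keep the running count of `p`s modulo 5: each `p` advances along the cycle S0 → S1 → S2 → S3 → S4 → S0 while other symbols loop. Accept at S2.
With 5 states:
        p   q  
>  S0   S1  S0 
   S1   S2  S1 
 * S2   S3  S2 
   S3   S4  S3 
   S4   S0  S4 
(> = start, * = accepting)

start=S0; accept=S2; S0-p->S1; S0-q->S0; S1-p->S2; S1-q->S1; S2-p->S3; S2-q->S2; S3-p->S4; S3-q->S3; S4-p->S0; S4-q->S4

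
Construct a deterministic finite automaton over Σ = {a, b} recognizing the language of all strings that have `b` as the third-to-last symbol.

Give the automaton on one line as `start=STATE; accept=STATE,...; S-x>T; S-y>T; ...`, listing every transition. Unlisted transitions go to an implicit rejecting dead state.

start=s0; accept=s11,s12,s13,s14; s0-a>s1; s0-b>s2; s1-a>s3; s1-b>s4; s2-a>s5; s2-b>s6; s3-a>s7; s3-b>s8; s4-a>s9; s4-b>s10; s5-a>s11; s5-b>s12; s6-a>s13; s6-b>s14; s7-a>s7; s7-b>s8; s8-a>s9; s8-b>s10; s9-a>s11; s9-b>s12; s10-a>s13; s10-b>s14; s11-a>s7; s11-b>s8; s12-a>s9; s12-b>s10; s13-a>s11; s13-b>s12; s14-a>s13; s14-b>s14

A DFA must remember the last 3 symbols (since which symbol is third-to-last isn't known until the input ends). Use one state per possible window of the last ≤3 symbols; accept from those whose window starts with `b`.
A 15-state machine:
          a    b  
>  s0     s1   s2 
   s1     s3   s4 
   s2     s5   s6 
   s3     s7   s8 
   s4     s9  s10 
   s5    s11  s12 
   s6    s13  s14 
   s7     s7   s8 
   s8     s9  s10 
   s9    s11  s12 
   s10   s13  s14 
 * s11    s7   s8 
 * s12    s9  s10 
 * s13   s11  s12 
 * s14   s13  s14 
(> = start, * = accepting)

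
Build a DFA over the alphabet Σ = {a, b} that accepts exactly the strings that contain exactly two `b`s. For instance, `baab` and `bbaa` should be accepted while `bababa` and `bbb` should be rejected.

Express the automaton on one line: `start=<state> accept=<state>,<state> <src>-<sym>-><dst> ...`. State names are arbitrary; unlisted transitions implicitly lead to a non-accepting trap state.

start=S0 accept=S2 S0-a->S0 S0-b->S1 S1-a->S1 S1-b->S2 S2-a->S2 S2-b->S3 S3-a->S3 S3-b->S3

Only the number of `b`s matters, and only up to 3. Make a chain S0 → S1 → S2 → S3 advanced by each `b` (with S3 absorbing); every other symbol self-loops. The accepting set is {S2}.
4 states suffice.
        a   b  
>  S0   S0  S1 
   S1   S1  S2 
 * S2   S2  S3 
   S3   S3  S3 
(> = start, * = accepting)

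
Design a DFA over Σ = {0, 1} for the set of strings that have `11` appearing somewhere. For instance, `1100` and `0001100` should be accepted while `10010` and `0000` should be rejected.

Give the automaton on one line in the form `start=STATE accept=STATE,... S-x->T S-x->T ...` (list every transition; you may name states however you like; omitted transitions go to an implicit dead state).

States S0..S1 record the length of the longest prefix of `11` that matches the current input suffix. Reaching S2 means `11` has been seen, and we stay there forever. Accept from S2.
With 3 states:
        0   1  
>  S0   S0  S1 
   S1   S0  S2 
 * S2   S2  S2 
(> = start, * = accepting)

start=S0 accept=S2 S0-0->S0 S0-1->S1 S1-0->S0 S1-1->S2 S2-0->S2 S2-1->S2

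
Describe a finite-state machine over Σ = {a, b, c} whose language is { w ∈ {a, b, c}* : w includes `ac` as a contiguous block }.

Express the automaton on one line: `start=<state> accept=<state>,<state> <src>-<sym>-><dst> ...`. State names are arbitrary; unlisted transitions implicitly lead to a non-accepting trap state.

States s0..s1 record the length of the longest prefix of `ac` that matches the current input suffix. Reaching s2 means `ac` has been seen, and we stay there forever. Accept from s2.
        a   b   c  
>  s0   s1  s0  s0 
   s1   s1  s0  s2 
 * s2   s2  s2  s2 
(> = start, * = accepting)

start=s0 accept=s2 s0-a->s1 s0-b->s0 s0-c->s0 s1-a->s1 s1-b->s0 s1-c->s2 s2-a->s2 s2-b->s2 s2-c->s2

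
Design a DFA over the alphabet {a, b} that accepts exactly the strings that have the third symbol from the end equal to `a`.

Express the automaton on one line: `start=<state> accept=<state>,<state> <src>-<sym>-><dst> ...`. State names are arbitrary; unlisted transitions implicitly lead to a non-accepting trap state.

Because acceptance depends on a position counted from the end, the machine has to buffer the most recent 3 symbols. Make each state the string of the last up-to-3 symbols read; on input `x` shift the window left and append `x`. Accept when the buffered window has length 3 and begins with `a`.
          a    b  
>  s0     s1   s2 
   s1     s3   s4 
   s2     s5   s6 
   s3     s7   s8 
   s4     s9  s10 
   s5    s11  s12 
   s6    s13  s14 
 * s7     s7   s8 
 * s8     s9  s10 
 * s9    s11  s12 
 * s10   s13  s14 
   s11    s7   s8 
   s12    s9  s10 
   s13   s11  s12 
   s14   s13  s14 
(> = start, * = accepting)

start=s0 accept=s7,s8,s9,s10 s0-a->s1 s0-b->s2 s1-a->s3 s1-b->s4 s2-a->s5 s2-b->s6 s3-a->s7 s3-b->s8 s4-a->s9 s4-b->s10 s5-a->s11 s5-b->s12 s6-a->s13 s6-b->s14 s7-a->s7 s7-b->s8 s8-a->s9 s8-b->s10 s9-a->s11 s9-b->s12 s10-a->s13 s10-b->s14 s11-a->s7 s11-b->s8 s12-a->s9 s12-b->s10 s13-a->s11 s13-b->s12 s14-a->s13 s14-b->s14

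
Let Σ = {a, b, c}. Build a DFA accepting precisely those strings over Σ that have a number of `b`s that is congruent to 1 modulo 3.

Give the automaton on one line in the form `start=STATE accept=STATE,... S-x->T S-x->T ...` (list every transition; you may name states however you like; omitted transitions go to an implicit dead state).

Keep the running count of `b`s modulo 3: each `b` advances along the cycle S0 → S1 → S2 → S0 while other symbols loop. Accept at S1.
With 3 states:
        a   b   c  
>  S0   S0  S1  S0 
 * S1   S1  S2  S1 
   S2   S2  S0  S2 
(> = start, * = accepting)

start=S0 accept=S1 S0-a->S0 S0-b->S1 S0-c->S0 S1-a->S1 S1-b->S2 S1-c->S1 S2-a->S2 S2-b->S0 S2-c->S2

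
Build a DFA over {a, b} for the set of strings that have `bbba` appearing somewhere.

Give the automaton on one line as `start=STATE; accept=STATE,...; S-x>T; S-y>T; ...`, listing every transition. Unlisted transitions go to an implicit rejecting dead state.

start=q0; accept=q4; q0-a>q0; q0-b>q1; q1-a>q0; q1-b>q2; q2-a>q0; q2-b>q3; q3-a>q4; q3-b>q3; q4-a>q4; q4-b>q4

Track how much of `bbba` has been matched so far: state q0 is no progress, q4 is the absorbing accept state reached once `bbba` has occurred. Intermediate states record partial matches; on a mismatch, fall back to the longest reusable overlap.
A 5-state machine:
        a   b  
>  q0   q0  q1 
   q1   q0  q2 
   q2   q0  q3 
   q3   q4  q3 
 * q4   q4  q4 
(> = start, * = accepting)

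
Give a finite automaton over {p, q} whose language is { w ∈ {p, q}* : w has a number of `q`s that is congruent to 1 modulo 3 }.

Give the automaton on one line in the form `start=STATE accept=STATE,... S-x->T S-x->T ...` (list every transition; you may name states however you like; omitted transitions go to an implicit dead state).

start=s0 accept=s1 s0-p->s0 s0-q->s1 s1-p->s1 s1-q->s2 s2-p->s2 s2-q->s0

Keep the running count of `q`s modulo 3: each `q` advances along the cycle s0 → s1 → s2 → s0 while other symbols loop. Accept at s1.
3 states suffice.
        p   q  
>  s0   s0  s1 
 * s1   s1  s2 
   s2   s2  s0 
(> = start, * = accepting)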